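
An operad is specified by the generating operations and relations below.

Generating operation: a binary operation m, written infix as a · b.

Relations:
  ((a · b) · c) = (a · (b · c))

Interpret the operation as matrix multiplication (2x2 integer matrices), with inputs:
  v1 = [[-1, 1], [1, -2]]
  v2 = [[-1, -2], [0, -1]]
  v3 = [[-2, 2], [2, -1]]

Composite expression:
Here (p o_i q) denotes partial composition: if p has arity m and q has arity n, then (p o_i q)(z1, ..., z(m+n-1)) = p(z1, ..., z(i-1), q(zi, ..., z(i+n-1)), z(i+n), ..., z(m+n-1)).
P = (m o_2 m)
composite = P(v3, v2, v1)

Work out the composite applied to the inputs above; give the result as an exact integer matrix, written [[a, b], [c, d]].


[[0, -2], [-1, 4]]

(v2 · v1) = [[-1, 3], [-1, 2]]
(v3 · (v2 · v1)) = [[0, -2], [-1, 4]]


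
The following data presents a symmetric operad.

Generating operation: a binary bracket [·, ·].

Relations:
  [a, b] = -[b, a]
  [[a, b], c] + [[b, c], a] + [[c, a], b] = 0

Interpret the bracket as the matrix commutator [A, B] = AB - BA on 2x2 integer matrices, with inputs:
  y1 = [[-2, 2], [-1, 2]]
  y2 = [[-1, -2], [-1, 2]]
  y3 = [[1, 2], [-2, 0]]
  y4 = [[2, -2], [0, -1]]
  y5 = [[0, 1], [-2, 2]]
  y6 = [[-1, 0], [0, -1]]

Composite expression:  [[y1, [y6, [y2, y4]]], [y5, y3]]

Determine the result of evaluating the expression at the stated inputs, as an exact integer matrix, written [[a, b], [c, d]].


[[0, 0], [0, 0]]

[y2, y4] = [[-2, 12], [-3, 2]]
[y6, [y2, y4]] = [[0, 0], [0, 0]]
[y1, [y6, [y2, y4]]] = [[0, 0], [0, 0]]
[y5, y3] = [[2, -5], [-6, -2]]
[[y1, [y6, [y2, y4]]], [y5, y3]] = [[0, 0], [0, 0]]


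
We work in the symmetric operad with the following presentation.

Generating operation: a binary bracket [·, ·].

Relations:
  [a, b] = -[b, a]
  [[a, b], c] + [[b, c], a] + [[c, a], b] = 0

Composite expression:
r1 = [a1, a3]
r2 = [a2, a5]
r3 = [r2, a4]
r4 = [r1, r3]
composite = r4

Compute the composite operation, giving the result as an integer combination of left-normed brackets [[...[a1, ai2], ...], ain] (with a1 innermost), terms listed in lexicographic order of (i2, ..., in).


[[[[a1, a3], a2], a5], a4] - [[[[a1, a3], a4], a2], a5] + [[[[a1, a3], a4], a5], a2] - [[[[a1, a3], a5], a2], a4]

Left-normed coefficients sit on the a1-initial expansion words.
Composite bracket: [[a1, a3], [[a2, a5], a4]]
Applying ab - ba throughout gives 16 signed words (2^4 = 16).
The a1-initial words carry the normal form:
  a1a3a2a5a4 (sign +1) contributes +[[[[a1, a3], a2], a5], a4]
  a1a3a4a2a5 (sign -1) contributes -[[[[a1, a3], a4], a2], a5]
  a1a3a4a5a2 (sign +1) contributes +[[[[a1, a3], a4], a5], a2]
  a1a3a5a2a4 (sign -1) contributes -[[[[a1, a3], a5], a2], a4]


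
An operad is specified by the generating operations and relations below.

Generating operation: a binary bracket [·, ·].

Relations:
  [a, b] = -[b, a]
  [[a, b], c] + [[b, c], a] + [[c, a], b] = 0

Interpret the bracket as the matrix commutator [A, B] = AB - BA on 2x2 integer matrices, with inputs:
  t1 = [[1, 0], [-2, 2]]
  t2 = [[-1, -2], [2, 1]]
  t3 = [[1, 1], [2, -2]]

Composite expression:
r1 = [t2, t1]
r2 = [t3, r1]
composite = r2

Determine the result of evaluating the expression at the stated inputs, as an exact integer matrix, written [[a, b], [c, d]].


[[-2, -14], [34, 2]]

[t2, t1] = [[4, -2], [-6, -4]]
[t3, [t2, t1]] = [[-2, -14], [34, 2]]


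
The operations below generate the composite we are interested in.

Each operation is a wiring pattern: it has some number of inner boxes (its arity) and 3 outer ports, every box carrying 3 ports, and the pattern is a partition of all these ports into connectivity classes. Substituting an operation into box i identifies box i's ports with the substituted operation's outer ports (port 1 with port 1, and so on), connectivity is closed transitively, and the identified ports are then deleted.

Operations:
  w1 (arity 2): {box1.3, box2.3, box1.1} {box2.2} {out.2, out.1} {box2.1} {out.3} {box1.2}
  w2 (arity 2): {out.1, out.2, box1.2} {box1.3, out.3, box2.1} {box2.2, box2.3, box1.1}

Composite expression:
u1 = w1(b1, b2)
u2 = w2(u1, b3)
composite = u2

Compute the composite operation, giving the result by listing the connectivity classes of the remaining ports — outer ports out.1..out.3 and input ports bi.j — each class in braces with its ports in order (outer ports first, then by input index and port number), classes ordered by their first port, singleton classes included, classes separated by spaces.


{out.1, out.2, b3.2, b3.3} {out.3, b3.1} {b1.1, b1.3, b2.3} {b1.2} {b2.1} {b2.2}

After gluing at w2, chains via deleted ports link the b-ports.
w1 over (b1, b2) gives {out.1, out.2} {out.3} {b1.1, b1.3, b2.3} {b1.2} {b2.1} {b2.2}, out.j being that stage's outer ports
w2 over (b1, b2, b3) gives {out.1, out.2, b3.2, b3.3} {out.3, b3.1} {b1.1, b1.3, b2.3} {b1.2} {b2.1} {b2.2}, out.j being that stage's outer ports


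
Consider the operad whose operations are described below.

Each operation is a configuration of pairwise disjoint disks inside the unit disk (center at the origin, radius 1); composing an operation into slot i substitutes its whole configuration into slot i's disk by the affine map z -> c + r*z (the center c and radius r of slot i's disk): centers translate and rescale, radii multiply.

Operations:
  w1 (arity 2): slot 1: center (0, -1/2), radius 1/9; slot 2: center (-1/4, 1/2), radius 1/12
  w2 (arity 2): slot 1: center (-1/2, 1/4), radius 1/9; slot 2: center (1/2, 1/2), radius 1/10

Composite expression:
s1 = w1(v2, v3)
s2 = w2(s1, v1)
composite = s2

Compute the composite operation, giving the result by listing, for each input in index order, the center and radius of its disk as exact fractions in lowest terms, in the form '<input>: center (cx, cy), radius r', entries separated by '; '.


v1: center (1/2, 1/2), radius 1/10; v2: center (-1/2, 7/36), radius 1/81; v3: center (-19/36, 11/36), radius 1/108

Each v-disk chains the slot maps above it in w2; radii multiply.
v2 passes through 2 substitutions, ending at center (-1/2, 7/36), radius 1/81
v3 passes through 2 substitutions, ending at center (-19/36, 11/36), radius 1/108
v1 passes through 1 substitution, ending at center (1/2, 1/2), radius 1/10


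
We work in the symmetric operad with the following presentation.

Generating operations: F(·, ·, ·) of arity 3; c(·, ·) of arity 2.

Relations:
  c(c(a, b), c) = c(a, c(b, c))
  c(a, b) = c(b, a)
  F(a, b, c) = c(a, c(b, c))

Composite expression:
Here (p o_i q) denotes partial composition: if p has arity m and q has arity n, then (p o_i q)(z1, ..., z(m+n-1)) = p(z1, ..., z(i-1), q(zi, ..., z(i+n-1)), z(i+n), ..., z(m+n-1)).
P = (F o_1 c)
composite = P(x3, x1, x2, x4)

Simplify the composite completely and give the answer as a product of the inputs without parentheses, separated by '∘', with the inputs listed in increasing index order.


x1 ∘ x2 ∘ x3 ∘ x4

With F associative and commutative, the x-input set is all that matters.
c(x3, x1) flattens to x3 ∘ x1
F(c(x3, x1), x2, x4) flattens to x3 ∘ x1 ∘ x2 ∘ x4
the factors in increasing index order: x1 ∘ x2 ∘ x3 ∘ x4


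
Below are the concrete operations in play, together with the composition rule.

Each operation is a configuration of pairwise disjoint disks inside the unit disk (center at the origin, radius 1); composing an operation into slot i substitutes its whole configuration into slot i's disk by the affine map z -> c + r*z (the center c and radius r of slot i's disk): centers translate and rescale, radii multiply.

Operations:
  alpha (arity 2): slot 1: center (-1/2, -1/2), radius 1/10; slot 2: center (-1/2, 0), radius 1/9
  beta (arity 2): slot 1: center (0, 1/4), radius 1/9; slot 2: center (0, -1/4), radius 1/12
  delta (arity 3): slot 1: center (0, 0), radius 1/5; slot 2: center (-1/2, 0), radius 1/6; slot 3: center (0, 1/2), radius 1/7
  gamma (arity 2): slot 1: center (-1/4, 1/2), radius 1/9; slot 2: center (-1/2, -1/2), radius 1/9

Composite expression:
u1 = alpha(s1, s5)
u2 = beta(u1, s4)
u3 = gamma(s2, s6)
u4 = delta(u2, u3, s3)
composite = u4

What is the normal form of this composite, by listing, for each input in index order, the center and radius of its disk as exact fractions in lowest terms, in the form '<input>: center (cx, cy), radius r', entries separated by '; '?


s1: center (-1/90, 7/180), radius 1/450; s2: center (-13/24, 1/12), radius 1/54; s3: center (0, 1/2), radius 1/7; s4: center (0, -1/20), radius 1/60; s5: center (-1/90, 1/20), radius 1/405; s6: center (-7/12, -1/12), radius 1/54

Only the slot chain above each s matters under delta; compose those maps.
for s1, the 3-step affine chain lands on center (-1/90, 7/180), radius 1/450
for s5, the 3-step affine chain lands on center (-1/90, 1/20), radius 1/405
for s4, the 2-step affine chain lands on center (0, -1/20), radius 1/60
for s2, the 2-step affine chain lands on center (-13/24, 1/12), radius 1/54
for s6, the 2-step affine chain lands on center (-7/12, -1/12), radius 1/54
for s3, the 1-step affine chain lands on center (0, 1/2), radius 1/7


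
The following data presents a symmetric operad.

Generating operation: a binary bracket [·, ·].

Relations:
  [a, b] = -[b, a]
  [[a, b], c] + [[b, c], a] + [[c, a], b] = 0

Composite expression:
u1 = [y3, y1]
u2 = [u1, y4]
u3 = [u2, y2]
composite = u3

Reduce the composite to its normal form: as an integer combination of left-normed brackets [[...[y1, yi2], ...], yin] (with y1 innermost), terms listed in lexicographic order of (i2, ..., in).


-[[[y1, y3], y4], y2]

Antisymmetry and Jacobi reduce to y1-anchored left-normed brackets.
Composite bracket: [[[y3, y1], y4], y2]
Applying ab - ba throughout gives 8 signed words (2^3 = 8).
Coefficients come from the y1-initial words:
  from y1y3y4y2, sign -1: term -[[[y1, y3], y4], y2]


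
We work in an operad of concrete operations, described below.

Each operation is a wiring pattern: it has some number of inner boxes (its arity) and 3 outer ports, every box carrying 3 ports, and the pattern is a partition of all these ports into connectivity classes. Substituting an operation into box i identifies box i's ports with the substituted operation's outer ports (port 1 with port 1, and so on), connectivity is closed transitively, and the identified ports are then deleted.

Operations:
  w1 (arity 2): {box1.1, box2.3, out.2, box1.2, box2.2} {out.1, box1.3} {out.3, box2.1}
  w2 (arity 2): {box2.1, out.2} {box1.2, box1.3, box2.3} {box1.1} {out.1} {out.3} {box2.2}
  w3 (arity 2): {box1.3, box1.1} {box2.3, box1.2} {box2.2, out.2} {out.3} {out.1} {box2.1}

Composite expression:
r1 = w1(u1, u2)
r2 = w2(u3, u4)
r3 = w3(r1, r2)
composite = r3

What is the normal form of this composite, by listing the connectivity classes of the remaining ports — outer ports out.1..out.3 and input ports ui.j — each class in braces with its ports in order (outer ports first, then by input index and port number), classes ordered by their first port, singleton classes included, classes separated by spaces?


{out.1} {out.2, u4.1} {out.3} {u1.1, u1.2, u2.2, u2.3} {u1.3, u2.1} {u3.1} {u3.2, u3.3, u4.3} {u4.2}


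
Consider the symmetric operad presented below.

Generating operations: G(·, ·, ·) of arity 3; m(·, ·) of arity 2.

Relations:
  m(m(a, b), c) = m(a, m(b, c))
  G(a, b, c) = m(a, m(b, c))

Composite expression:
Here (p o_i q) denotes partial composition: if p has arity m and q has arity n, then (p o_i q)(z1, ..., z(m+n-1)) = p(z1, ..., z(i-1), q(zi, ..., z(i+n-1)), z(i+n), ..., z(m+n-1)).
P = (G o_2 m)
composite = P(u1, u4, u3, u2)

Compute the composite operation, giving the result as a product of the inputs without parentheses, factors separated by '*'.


u1 * u4 * u3 * u2

The G-tree's shape is irrelevant; the u-reading-order decides.
m(u4, u3) reduces to u4 * u3
G(u1, m(u4, u3), u2) reduces to u1 * u4 * u3 * u2


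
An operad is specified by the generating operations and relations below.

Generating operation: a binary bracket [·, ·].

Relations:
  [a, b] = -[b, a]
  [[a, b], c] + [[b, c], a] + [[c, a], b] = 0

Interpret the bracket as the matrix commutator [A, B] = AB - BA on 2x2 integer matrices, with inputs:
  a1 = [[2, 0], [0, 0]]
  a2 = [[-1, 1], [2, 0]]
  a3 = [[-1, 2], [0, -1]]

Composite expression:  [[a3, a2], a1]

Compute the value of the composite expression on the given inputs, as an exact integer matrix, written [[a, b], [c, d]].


[[0, -4], [0, 0]]


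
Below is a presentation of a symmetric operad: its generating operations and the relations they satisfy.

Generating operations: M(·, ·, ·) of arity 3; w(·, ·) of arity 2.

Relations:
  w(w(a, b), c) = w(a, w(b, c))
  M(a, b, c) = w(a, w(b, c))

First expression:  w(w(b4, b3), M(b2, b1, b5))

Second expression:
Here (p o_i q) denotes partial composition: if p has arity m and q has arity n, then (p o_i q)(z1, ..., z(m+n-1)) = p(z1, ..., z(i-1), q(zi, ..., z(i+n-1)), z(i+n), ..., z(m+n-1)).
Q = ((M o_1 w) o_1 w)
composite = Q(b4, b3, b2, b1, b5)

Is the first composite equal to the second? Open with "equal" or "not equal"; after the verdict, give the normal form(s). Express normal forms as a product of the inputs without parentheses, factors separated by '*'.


equal: each reduces to b4 * b3 * b2 * b1 * b5

The first expression, normalized: b4 * b3 * b2 * b1 * b5
The second expression, normalized: b4 * b3 * b2 * b1 * b5
One common form — equal.


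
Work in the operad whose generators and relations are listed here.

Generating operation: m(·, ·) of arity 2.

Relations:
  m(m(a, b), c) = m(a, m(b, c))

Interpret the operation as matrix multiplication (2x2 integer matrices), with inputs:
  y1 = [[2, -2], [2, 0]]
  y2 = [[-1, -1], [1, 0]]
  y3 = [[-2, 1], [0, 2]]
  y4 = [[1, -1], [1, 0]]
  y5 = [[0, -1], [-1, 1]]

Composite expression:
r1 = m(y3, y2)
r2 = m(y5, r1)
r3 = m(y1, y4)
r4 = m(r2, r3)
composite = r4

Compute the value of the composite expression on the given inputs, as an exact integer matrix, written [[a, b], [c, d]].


m(y3, y2) = [[3, 2], [2, 0]]
m(y5, m(y3, y2)) = [[-2, 0], [-1, -2]]
m(y1, y4) = [[0, -2], [2, -2]]
m(m(y5, m(y3, y2)), m(y1, y4)) = [[0, 4], [-4, 6]]

[[0, 4], [-4, 6]]


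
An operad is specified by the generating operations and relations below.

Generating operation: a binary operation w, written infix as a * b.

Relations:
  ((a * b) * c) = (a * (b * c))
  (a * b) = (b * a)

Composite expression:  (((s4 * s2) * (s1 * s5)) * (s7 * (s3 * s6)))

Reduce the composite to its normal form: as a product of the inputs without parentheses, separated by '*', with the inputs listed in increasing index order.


Reordering under w is free, so list the s-inputs canonically.
(s4 * s2) spells out as s4 * s2
(s1 * s5) spells out as s1 * s5
((s4 * s2) * (s1 * s5)) spells out as s4 * s2 * s1 * s5
(s3 * s6) spells out as s3 * s6
(s7 * (s3 * s6)) spells out as s7 * s3 * s6
(((s4 * s2) * (s1 * s5)) * (s7 * (s3 * s6))) spells out as s4 * s2 * s1 * s5 * s7 * s3 * s6
rearranged into index order: s1 * s2 * s3 * s4 * s5 * s6 * s7

s1 * s2 * s3 * s4 * s5 * s6 * s7


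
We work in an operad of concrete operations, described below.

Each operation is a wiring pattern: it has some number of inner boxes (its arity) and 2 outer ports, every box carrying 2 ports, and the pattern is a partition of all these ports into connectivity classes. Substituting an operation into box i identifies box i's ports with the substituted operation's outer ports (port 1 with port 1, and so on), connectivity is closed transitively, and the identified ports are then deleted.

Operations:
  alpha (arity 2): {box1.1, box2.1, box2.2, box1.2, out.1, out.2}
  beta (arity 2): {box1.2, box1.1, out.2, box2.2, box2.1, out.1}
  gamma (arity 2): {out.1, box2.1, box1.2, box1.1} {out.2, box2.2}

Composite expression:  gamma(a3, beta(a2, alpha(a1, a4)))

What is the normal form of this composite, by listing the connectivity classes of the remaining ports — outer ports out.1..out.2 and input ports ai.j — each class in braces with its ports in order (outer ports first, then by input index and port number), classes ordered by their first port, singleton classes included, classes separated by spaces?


Two ports join when wires chain via gamma-identified ports.
composing alpha on (a1, a4), with out.j its own outer ports: {out.1, out.2, a1.1, a1.2, a4.1, a4.2}
composing beta on (a2, a1, a4), with out.j its own outer ports: {out.1, out.2, a1.1, a1.2, a2.1, a2.2, a4.1, a4.2}
composing gamma on (a3, a2, a1, a4), with out.j its own outer ports: {out.1, out.2, a1.1, a1.2, a2.1, a2.2, a3.1, a3.2, a4.1, a4.2}

{out.1, out.2, a1.1, a1.2, a2.1, a2.2, a3.1, a3.2, a4.1, a4.2}


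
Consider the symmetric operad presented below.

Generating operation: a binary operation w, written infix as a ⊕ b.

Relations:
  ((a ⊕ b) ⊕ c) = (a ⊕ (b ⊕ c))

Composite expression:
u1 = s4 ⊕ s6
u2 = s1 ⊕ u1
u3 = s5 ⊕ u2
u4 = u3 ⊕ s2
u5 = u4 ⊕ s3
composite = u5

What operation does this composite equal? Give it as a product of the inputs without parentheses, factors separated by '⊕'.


Under associativity of w, the answer is the s's in reading order.
(s4 ⊕ s6) collapses to s4 ⊕ s6
(s1 ⊕ (s4 ⊕ s6)) collapses to s1 ⊕ s4 ⊕ s6
(s5 ⊕ (s1 ⊕ (s4 ⊕ s6))) collapses to s5 ⊕ s1 ⊕ s4 ⊕ s6
((s5 ⊕ (s1 ⊕ (s4 ⊕ s6))) ⊕ s2) collapses to s5 ⊕ s1 ⊕ s4 ⊕ s6 ⊕ s2
(((s5 ⊕ (s1 ⊕ (s4 ⊕ s6))) ⊕ s2) ⊕ s3) collapses to s5 ⊕ s1 ⊕ s4 ⊕ s6 ⊕ s2 ⊕ s3

s5 ⊕ s1 ⊕ s4 ⊕ s6 ⊕ s2 ⊕ s3


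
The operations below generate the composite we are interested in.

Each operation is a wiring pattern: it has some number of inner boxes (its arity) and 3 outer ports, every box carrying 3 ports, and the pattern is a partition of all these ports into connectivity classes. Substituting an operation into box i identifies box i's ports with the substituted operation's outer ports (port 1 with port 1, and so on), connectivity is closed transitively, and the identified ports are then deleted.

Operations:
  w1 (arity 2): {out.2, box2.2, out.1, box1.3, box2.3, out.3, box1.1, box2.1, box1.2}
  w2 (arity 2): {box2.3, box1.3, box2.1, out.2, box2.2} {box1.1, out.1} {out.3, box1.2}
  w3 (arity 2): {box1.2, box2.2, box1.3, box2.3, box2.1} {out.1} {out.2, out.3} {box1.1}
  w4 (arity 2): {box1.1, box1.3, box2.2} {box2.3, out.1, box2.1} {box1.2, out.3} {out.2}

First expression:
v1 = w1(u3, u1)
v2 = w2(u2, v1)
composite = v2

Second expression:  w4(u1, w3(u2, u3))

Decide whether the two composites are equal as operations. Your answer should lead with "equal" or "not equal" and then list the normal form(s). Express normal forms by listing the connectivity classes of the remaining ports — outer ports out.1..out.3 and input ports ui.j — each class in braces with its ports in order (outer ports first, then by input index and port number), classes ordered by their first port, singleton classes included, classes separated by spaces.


Normal form of the first expression: {out.1, u2.1} {out.2, u1.1, u1.2, u1.3, u2.3, u3.1, u3.2, u3.3} {out.3, u2.2}
Normal form of the second expression: {out.1, u1.1, u1.3} {out.2} {out.3, u1.2} {u2.1} {u2.2, u2.3, u3.1, u3.2, u3.3}
Different reductions; not equal.

not equal; first: {out.1, u2.1} {out.2, u1.1, u1.2, u1.3, u2.3, u3.1, u3.2, u3.3} {out.3, u2.2}; second: {out.1, u1.1, u1.3} {out.2} {out.3, u1.2} {u2.1} {u2.2, u2.3, u3.1, u3.2, u3.3}


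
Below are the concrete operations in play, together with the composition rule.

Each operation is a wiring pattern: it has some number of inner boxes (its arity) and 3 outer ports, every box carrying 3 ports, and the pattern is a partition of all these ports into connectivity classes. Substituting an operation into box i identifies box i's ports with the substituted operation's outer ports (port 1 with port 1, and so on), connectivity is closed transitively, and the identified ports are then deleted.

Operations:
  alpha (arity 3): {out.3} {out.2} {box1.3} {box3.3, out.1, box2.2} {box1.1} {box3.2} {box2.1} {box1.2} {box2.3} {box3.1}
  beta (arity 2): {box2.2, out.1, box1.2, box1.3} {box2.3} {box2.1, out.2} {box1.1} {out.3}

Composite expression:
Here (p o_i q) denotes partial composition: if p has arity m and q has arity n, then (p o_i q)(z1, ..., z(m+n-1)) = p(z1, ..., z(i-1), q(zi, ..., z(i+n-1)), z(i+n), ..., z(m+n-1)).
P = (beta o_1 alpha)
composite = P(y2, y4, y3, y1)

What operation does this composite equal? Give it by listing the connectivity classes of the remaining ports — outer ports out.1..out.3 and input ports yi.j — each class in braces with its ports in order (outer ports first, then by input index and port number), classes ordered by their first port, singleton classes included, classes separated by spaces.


{out.1, y1.2} {out.2, y1.1} {out.3} {y1.3} {y2.1} {y2.2} {y2.3} {y3.1} {y3.2} {y3.3, y4.2} {y4.1} {y4.3}


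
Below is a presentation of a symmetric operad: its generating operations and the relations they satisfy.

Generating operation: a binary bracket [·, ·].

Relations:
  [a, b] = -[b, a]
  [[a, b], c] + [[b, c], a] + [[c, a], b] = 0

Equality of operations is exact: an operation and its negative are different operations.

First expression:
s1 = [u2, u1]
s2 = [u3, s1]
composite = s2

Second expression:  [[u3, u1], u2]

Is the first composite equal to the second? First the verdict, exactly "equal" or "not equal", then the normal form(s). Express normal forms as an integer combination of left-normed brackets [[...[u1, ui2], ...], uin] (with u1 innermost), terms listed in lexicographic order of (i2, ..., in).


Normal form of the first expression: [[u1, u2], u3]
Normal form of the second expression: -[[u1, u3], u2]
The normal forms differ: not equal.

not equal; the first gives [[u1, u2], u3] and the second -[[u1, u3], u2]


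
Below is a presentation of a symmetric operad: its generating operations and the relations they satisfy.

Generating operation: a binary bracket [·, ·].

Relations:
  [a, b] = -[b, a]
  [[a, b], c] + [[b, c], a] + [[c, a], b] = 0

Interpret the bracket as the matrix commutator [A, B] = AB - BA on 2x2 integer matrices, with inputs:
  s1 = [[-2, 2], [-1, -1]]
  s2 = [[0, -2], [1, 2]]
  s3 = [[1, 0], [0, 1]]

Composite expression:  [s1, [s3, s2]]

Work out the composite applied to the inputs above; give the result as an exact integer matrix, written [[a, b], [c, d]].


[[0, 0], [0, 0]]

[s3, s2] = [[0, 0], [0, 0]]
[s1, [s3, s2]] = [[0, 0], [0, 0]]


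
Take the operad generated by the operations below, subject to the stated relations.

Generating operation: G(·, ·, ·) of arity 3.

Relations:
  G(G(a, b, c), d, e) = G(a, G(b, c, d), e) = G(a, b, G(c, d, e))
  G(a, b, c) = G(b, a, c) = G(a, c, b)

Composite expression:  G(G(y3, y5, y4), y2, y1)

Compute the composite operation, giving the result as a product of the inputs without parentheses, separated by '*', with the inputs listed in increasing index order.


y1 * y2 * y3 * y4 * y5


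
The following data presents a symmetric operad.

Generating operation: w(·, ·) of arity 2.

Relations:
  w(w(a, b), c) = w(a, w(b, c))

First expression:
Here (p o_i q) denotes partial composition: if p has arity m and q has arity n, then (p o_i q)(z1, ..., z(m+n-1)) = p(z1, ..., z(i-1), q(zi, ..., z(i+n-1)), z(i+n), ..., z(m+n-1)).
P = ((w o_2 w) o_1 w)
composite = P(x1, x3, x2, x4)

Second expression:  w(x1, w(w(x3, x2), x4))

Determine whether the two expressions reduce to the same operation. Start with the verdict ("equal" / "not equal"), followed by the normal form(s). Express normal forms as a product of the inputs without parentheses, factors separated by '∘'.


equal; the common form is x1 ∘ x3 ∘ x2 ∘ x4

The first composite normalizes to x1 ∘ x3 ∘ x2 ∘ x4
The second composite normalizes to x1 ∘ x3 ∘ x2 ∘ x4
Both agree, so they are equal.


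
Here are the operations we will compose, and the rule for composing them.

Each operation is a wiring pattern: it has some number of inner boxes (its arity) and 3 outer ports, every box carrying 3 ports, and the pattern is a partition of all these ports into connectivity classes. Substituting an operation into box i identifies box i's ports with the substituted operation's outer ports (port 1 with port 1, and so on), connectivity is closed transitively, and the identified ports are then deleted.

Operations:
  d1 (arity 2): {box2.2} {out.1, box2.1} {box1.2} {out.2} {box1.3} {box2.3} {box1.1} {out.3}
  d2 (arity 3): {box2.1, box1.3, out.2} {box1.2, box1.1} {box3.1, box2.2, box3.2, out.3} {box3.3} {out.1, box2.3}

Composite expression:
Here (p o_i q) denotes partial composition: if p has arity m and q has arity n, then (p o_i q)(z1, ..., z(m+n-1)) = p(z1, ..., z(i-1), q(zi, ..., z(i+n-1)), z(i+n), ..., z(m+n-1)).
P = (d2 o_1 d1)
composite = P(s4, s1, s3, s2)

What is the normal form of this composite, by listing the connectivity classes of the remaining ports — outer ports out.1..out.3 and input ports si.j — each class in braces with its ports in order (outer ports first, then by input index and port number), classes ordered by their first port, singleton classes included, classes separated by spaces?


Treat the ports identified at d2 as solder joints: merge, then drop.
composing d1 on (s4, s1), with out.j its own outer ports: {out.1, s1.1} {out.2} {out.3} {s1.2} {s1.3} {s4.1} {s4.2} {s4.3}
composing d2 on (s4, s1, s3, s2), with out.j its own outer ports: {out.1, s3.3} {out.2, s3.1} {out.3, s2.1, s2.2, s3.2} {s1.1} {s1.2} {s1.3} {s2.3} {s4.1} {s4.2} {s4.3}

{out.1, s3.3} {out.2, s3.1} {out.3, s2.1, s2.2, s3.2} {s1.1} {s1.2} {s1.3} {s2.3} {s4.1} {s4.2} {s4.3}


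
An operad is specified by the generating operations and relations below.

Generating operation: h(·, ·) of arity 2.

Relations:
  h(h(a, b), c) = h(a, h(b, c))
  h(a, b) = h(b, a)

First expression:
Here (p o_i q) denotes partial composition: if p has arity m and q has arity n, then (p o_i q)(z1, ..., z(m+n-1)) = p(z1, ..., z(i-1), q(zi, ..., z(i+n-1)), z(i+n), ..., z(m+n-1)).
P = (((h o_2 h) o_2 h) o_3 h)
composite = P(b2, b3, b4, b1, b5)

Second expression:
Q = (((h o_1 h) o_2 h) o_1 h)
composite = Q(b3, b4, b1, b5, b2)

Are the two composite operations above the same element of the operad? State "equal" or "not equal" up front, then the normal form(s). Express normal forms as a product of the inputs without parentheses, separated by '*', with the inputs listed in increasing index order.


equal; the common form is b1 * b2 * b3 * b4 * b5


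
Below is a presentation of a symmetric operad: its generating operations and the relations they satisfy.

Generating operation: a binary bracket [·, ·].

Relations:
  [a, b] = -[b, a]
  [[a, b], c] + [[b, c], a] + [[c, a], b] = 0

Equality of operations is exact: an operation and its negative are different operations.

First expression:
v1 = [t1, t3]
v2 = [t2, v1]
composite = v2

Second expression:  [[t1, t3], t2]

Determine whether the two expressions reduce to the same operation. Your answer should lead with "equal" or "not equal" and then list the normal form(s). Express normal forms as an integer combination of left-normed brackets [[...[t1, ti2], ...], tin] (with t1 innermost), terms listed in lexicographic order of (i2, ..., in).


not equal — first -[[t1, t3], t2], second [[t1, t3], t2]

The first composite normalizes to -[[t1, t3], t2]
The second composite normalizes to [[t1, t3], t2]
Different reductions; not equal.


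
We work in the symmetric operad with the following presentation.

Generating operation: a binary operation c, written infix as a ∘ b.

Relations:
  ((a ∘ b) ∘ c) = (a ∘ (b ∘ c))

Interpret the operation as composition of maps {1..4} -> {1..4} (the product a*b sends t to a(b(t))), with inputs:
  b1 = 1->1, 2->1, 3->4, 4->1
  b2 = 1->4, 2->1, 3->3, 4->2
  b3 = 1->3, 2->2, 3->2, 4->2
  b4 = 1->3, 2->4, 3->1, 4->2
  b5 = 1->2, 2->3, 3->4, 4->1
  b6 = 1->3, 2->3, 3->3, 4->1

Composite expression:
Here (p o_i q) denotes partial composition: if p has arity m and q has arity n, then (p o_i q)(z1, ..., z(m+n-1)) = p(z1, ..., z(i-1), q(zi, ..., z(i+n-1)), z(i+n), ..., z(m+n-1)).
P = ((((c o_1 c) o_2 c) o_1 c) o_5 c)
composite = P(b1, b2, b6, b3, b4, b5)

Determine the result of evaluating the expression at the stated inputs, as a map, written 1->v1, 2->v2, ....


1->4, 2->4, 3->4, 4->4

(b1 ∘ b2) = 1->1, 2->1, 3->4, 4->1
(b6 ∘ b3) = 1->3, 2->3, 3->3, 4->3
((b1 ∘ b2) ∘ (b6 ∘ b3)) = 1->4, 2->4, 3->4, 4->4
(b4 ∘ b5) = 1->4, 2->1, 3->2, 4->3
(((b1 ∘ b2) ∘ (b6 ∘ b3)) ∘ (b4 ∘ b5)) = 1->4, 2->4, 3->4, 4->4


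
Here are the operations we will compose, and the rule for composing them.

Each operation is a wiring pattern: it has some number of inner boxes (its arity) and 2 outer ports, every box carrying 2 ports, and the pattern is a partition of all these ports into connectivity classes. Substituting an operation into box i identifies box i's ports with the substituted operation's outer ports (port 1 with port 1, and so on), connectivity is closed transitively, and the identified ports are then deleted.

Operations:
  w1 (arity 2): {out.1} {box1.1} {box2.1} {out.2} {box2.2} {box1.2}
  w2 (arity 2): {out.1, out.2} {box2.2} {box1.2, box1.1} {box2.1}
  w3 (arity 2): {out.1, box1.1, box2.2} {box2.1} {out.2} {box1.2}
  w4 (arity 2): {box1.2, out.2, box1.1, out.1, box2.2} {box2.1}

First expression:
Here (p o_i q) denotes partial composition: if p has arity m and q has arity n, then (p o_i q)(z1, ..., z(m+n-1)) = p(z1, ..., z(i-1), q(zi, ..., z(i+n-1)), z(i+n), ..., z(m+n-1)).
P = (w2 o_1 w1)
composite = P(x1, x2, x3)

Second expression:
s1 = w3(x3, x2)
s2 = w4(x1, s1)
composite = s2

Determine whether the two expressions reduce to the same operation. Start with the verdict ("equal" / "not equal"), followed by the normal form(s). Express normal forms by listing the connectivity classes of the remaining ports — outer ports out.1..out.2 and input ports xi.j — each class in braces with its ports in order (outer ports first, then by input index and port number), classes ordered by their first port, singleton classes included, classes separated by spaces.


not equal; the first gives {out.1, out.2} {x1.1} {x1.2} {x2.1} {x2.2} {x3.1} {x3.2} and the second {out.1, out.2, x1.1, x1.2} {x2.1} {x2.2, x3.1} {x3.2}

The first expression, normalized: {out.1, out.2} {x1.1} {x1.2} {x2.1} {x2.2} {x3.1} {x3.2}
The second expression, normalized: {out.1, out.2, x1.1, x1.2} {x2.1} {x2.2, x3.1} {x3.2}
Distinct normal forms: not equal.


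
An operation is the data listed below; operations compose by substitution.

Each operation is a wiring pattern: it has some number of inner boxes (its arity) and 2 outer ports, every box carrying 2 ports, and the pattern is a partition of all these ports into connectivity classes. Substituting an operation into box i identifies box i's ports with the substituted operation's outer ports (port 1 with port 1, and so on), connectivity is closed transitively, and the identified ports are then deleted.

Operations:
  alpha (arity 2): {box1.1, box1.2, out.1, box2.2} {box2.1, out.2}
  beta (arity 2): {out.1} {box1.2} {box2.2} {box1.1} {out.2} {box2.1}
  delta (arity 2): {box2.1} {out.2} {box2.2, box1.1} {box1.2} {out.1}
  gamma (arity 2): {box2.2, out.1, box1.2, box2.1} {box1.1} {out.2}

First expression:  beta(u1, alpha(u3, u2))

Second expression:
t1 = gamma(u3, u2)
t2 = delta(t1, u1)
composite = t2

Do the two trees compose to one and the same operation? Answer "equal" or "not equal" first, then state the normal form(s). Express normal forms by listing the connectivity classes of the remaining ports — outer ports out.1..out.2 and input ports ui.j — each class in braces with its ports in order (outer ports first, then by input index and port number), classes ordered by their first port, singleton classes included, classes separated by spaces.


not equal; first: {out.1} {out.2} {u1.1} {u1.2} {u2.1} {u2.2, u3.1, u3.2}; second: {out.1} {out.2} {u1.1} {u1.2, u2.1, u2.2, u3.2} {u3.1}

Normal form of the first expression: {out.1} {out.2} {u1.1} {u1.2} {u2.1} {u2.2, u3.1, u3.2}
Normal form of the second expression: {out.1} {out.2} {u1.1} {u1.2, u2.1, u2.2, u3.2} {u3.1}
Distinct normal forms: not equal.


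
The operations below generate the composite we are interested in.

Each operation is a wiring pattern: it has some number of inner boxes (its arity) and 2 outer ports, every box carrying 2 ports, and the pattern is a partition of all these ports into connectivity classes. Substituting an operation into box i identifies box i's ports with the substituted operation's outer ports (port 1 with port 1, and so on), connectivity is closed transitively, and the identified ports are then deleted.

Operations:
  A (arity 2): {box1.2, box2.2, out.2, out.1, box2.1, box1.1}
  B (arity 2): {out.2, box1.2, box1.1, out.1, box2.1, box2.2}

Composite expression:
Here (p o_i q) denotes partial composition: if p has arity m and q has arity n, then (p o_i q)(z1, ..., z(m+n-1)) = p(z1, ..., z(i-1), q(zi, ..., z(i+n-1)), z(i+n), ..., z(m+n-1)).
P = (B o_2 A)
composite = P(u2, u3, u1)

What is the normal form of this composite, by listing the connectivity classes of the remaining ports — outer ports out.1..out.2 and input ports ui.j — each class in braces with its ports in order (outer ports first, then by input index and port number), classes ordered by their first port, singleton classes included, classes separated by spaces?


{out.1, out.2, u1.1, u1.2, u2.1, u2.2, u3.1, u3.2}

Treat the ports identified at B as solder joints: merge, then drop.
stage A: inputs (u3, u1), connectivity {out.1, out.2, u1.1, u1.2, u3.1, u3.2}, out.j its boundary
stage B: inputs (u2, u3, u1), connectivity {out.1, out.2, u1.1, u1.2, u2.1, u2.2, u3.1, u3.2}, out.j its boundary


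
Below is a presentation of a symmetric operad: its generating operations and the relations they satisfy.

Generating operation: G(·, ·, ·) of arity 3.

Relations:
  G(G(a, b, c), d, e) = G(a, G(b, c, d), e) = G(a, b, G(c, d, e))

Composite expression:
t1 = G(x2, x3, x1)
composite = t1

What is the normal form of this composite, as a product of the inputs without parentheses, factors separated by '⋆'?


x2 ⋆ x3 ⋆ x1


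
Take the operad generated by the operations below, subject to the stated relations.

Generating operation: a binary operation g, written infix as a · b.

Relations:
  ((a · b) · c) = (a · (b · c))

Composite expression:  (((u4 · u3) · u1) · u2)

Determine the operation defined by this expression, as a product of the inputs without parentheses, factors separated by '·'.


Under associativity of g, the answer is the u's in reading order.
(u4 · u3) unparenthesizes to u4 · u3
((u4 · u3) · u1) unparenthesizes to u4 · u3 · u1
(((u4 · u3) · u1) · u2) unparenthesizes to u4 · u3 · u1 · u2

u4 · u3 · u1 · u2


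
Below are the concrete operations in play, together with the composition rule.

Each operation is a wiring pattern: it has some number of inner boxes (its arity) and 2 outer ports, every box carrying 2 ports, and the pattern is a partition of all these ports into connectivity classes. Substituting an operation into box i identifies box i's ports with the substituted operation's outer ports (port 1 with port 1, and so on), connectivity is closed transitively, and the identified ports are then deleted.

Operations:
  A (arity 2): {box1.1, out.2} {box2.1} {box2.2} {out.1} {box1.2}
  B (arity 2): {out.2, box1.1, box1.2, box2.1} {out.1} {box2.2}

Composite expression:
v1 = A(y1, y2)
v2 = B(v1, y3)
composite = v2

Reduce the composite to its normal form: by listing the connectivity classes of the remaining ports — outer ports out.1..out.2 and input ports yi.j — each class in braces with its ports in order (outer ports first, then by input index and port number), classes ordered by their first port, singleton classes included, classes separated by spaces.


{out.1} {out.2, y1.1, y3.1} {y1.2} {y2.1} {y2.2} {y3.2}


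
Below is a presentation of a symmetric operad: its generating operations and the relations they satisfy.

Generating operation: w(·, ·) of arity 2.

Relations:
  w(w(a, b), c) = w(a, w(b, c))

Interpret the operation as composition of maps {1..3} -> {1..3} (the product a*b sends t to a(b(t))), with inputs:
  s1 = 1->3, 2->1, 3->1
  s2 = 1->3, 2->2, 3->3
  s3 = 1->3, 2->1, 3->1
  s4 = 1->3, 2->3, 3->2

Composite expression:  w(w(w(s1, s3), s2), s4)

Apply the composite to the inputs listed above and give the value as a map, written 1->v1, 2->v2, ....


1->3, 2->3, 3->3

w(s1, s3) = 1->1, 2->3, 3->3
w(w(s1, s3), s2) = 1->3, 2->3, 3->3
w(w(w(s1, s3), s2), s4) = 1->3, 2->3, 3->3


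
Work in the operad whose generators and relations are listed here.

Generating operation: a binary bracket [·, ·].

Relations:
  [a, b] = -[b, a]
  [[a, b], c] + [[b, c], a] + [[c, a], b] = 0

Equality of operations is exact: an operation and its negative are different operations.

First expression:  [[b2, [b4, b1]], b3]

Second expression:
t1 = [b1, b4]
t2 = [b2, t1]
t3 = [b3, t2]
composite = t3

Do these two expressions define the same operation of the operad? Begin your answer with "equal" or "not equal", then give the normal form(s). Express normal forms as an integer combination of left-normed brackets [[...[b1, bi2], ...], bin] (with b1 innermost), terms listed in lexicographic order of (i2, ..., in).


equal: each reduces to [[[b1, b4], b2], b3]

The first expression, normalized: [[[b1, b4], b2], b3]
The second expression, normalized: [[[b1, b4], b2], b3]
The normal forms match — equal.


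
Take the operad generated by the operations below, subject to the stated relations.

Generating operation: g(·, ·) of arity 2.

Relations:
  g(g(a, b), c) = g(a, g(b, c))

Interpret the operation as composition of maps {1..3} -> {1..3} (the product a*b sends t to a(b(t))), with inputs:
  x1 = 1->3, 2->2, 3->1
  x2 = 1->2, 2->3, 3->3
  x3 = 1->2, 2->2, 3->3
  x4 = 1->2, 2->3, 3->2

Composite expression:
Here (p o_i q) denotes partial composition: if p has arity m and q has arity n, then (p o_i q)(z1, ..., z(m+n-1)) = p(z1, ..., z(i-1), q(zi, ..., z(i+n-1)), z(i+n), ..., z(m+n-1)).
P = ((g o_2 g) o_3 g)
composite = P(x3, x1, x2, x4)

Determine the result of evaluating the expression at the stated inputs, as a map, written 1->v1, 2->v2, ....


1->2, 2->2, 3->2

g(x2, x4) = 1->3, 2->3, 3->3
g(x1, g(x2, x4)) = 1->1, 2->1, 3->1
g(x3, g(x1, g(x2, x4))) = 1->2, 2->2, 3->2


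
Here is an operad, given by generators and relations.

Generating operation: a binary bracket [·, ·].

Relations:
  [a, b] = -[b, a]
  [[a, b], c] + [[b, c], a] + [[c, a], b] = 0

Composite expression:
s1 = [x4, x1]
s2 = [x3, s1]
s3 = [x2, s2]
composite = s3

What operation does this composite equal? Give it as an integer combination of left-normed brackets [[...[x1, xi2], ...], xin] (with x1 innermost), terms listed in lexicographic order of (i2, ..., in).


Skip Jacobi rewriting: expand, keep x1-initial words, read off terms.
Composite bracket: [x2, [x3, [x4, x1]]]
Applying ab - ba throughout gives 8 signed words (2^3 = 8).
Words beginning with x1 determine it all:
  x1x4x3x2 appears with sign -1, giving the term -[[[x1, x4], x3], x2]

-[[[x1, x4], x3], x2]


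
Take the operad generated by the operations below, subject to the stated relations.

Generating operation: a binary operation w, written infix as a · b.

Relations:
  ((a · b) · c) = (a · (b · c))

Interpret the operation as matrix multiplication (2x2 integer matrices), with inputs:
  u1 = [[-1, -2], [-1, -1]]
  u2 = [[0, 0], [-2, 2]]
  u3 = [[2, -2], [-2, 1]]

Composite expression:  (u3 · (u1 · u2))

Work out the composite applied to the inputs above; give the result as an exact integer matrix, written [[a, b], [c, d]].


[[4, -4], [-6, 6]]


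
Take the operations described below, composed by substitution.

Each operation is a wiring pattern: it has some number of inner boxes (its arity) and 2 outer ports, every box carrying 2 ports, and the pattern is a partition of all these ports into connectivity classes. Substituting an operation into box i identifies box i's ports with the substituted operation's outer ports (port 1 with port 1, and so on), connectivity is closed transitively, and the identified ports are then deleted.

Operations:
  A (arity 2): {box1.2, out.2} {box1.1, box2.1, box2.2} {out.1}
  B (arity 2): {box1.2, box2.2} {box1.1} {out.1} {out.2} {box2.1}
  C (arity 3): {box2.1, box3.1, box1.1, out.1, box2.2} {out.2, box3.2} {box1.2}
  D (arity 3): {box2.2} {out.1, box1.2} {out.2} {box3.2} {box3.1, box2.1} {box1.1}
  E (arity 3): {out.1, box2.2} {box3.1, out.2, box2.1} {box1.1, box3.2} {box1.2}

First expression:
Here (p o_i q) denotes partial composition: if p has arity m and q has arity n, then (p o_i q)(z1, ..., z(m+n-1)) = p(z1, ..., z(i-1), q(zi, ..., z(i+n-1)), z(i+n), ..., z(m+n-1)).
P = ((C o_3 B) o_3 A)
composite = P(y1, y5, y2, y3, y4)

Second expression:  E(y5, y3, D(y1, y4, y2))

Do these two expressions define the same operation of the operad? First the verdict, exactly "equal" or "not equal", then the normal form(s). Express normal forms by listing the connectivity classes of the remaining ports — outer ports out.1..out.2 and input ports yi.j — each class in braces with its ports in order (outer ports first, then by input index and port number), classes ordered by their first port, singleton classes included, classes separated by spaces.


not equal; first: {out.1, y1.1, y5.1, y5.2} {out.2} {y1.2} {y2.1, y3.1, y3.2} {y2.2, y4.2} {y4.1}; second: {out.1, y3.2} {out.2, y1.2, y3.1} {y1.1} {y2.1, y4.1} {y2.2} {y4.2} {y5.1} {y5.2}
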